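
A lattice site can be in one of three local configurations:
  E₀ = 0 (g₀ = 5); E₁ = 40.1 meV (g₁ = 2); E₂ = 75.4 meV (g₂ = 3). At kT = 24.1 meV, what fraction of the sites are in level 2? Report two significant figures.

0.024

Eᵢ/kT = 0, 1.664, 3.129.
Z = Σ gᵢe^(−Eᵢ/kT) = 5·e^(−0) + 2·e^(−1.664) + 3·e^(−3.129) = 5.000 + 0.3788 + 0.1313 = 5.510.
P₂ = g₂ e^(−E₂/kT) / Z = 0.1313/5.510 = 0.024.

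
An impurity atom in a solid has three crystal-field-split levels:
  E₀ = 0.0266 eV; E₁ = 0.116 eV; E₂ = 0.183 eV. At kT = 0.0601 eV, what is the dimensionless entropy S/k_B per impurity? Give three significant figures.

0.669

Eᵢ/kT = 0.44260, 1.9301, 3.0449.
Z = Σ e^(−Eᵢ/kT) = e^(−0.44260) + e^(−1.9301) + e^(−3.0449) = 0.64236 + 0.14513 + 0.047601 = 0.83509.
⟨E⟩ = Σ EᵢPᵢ = 0.051052 eV.
S/k_B = ln Z + ⟨E⟩/kT = ln(0.83509) + 0.051052/0.0601 = -0.18022 + 0.84945 = 0.669.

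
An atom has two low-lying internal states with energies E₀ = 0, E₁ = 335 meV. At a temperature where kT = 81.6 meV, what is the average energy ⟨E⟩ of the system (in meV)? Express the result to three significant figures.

5.43 meV

Eᵢ/kT = 0, 4.1054.
Z = Σ e^(−Eᵢ/kT) = e^(−0) + e^(−4.1054) = 1.0000 + 0.016483 = 1.0165.
⟨E⟩ = Σ Eᵢ e^(−Eᵢ/kT) / Z = (0·1.0000 + 335·0.016483) / 1.0165 = 5.43 meV.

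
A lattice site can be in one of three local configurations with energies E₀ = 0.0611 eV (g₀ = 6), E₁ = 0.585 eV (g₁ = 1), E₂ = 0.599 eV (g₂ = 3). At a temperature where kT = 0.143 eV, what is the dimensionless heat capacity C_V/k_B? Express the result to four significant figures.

Eᵢ/kT = 0.427273, 4.09091, 4.18881.
Z = Σ gᵢe^(−Eᵢ/kT) = 6·e^(−0.427273) + 1·e^(−4.09091) + 3·e^(−4.18881) = 3.91371 + 0.0167240 + 0.0454930 = 3.97593.
⟨E⟩ = 0.0694583 eV, ⟨E²⟩ = 0.00921973 eV².
C_V/k_B = (⟨E²⟩ − ⟨E⟩²)/(kT)² = (0.00921973 − 0.00482446)/0.0204490 = 0.2149.

0.2149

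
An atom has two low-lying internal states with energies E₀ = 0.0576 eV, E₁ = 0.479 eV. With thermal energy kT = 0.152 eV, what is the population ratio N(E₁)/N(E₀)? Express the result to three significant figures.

n₁/n₀ = exp[−(E₁−E₀)/kT] = exp(−(0.4214 eV)/(0.152 eV)) = exp(-2.7724) = 0.0625.

0.0625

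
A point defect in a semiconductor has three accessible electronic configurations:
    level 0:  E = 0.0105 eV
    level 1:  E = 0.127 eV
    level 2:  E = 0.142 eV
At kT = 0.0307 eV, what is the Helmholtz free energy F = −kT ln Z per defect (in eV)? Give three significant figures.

Eᵢ/kT = 0.34202, 4.1368, 4.6254.
Z = Σ e^(−Eᵢ/kT) = e^(−0.34202) + e^(−4.1368) + e^(−4.6254) = 0.71033 + 0.015974 + 0.0097997 = 0.73610.
F = −kT ln Z = −0.0307 × ln(0.73610) = −0.0307 × -0.30639 = 0.00941 eV.

0.00941 eV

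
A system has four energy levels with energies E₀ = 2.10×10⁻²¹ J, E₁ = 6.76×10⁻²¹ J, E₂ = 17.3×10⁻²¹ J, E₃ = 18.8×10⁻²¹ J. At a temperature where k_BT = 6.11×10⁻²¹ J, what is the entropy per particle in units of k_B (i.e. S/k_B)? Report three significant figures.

Eᵢ/kT = 0.34370, 1.1064, 2.8314, 3.0769.
Z = Σ e^(−Eᵢ/kT) = e^(−0.34370) + e^(−1.1064) + e^(−2.8314) + e^(−3.0769) = 0.70914 + 0.33075 + 0.058930 + 0.046102 = 1.1449.
⟨E⟩ = Σ EᵢPᵢ = 4.9011 ×10⁻²¹ J.
S/k_B = ln Z + ⟨E⟩/kT = ln(1.1449) + 4.9011/6.11 = 0.13532 + 0.80214 = 0.937.

0.937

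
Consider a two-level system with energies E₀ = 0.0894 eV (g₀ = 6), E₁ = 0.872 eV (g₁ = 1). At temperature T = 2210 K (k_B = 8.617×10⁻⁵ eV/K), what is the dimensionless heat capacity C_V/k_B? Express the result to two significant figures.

0.046

k_BT = 8.617×10⁻⁵ × 2210 K = 0.1904 eV.
Eᵢ/kT = 0.4695, 4.580.
Z = Σ gᵢe^(−Eᵢ/kT) = 6·e^(−0.4695) + 1·e^(−4.580) = 3.752 + 0.01025 = 3.762.
⟨E⟩ = 0.09154 eV, ⟨E²⟩ = 0.01004 eV².
C_V/k_B = (⟨E²⟩ − ⟨E⟩²)/(kT)² = (0.01004 − 0.008380)/0.03625 = 0.046.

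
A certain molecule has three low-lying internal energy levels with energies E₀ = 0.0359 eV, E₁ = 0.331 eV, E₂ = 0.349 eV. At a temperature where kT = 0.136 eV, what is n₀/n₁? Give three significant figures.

8.76

n₀/n₁ = exp[−(E₀−E₁)/kT] = exp(−(-0.2951 eV)/(0.136 eV)) = exp(2.1699) = 8.76.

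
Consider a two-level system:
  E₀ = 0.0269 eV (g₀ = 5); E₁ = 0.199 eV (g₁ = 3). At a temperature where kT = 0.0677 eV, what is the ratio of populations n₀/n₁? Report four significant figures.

n₀/n₁ = (g₀/g₁) exp[−(E₀−E₁)/kT] = (5/3) × exp(−(-0.1721 eV)/(0.0677 eV)) = (5/3) × exp(2.54210) = 21.18.

21.18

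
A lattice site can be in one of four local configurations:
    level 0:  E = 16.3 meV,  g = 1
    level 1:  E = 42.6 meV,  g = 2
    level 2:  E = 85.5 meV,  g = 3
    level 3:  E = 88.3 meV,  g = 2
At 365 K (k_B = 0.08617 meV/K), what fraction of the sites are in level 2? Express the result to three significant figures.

0.138

k_BT = 0.08617 × 365 K = 31.452 meV.
Eᵢ/kT = 0.51825, 1.3544, 2.7184, 2.8075.
Z = Σ gᵢe^(−Eᵢ/kT) = 1·e^(−0.51825) + 2·e^(−1.3544) + 3·e^(−2.7184) + 2·e^(−2.8075) = 0.59556 + 0.51620 + 0.19794 + 0.12071 = 1.4304.
P₂ = g₂ e^(−E₂/kT) / Z = 0.19794/1.4304 = 0.138.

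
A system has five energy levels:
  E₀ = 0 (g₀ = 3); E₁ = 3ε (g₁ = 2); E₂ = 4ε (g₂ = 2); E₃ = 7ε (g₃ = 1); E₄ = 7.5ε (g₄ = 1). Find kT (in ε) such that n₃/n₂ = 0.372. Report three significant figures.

10.1 ε

n₃/n₂ = (g₃/g₂) exp[−(E₃−E₂)/kT] = 0.372.
⇒ (E₃−E₂)/kT = ln((1/2)/0.372) = ln(1.3441) = 0.29572.
kT = 3ε / 0.29572 = 10.1 ε.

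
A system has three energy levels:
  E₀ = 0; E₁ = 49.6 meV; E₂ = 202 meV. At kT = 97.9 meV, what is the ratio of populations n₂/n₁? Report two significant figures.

0.21

n₂/n₁ = exp[−(E₂−E₁)/kT] = exp(−(152.4 meV)/(97.9 meV)) = exp(-1.557) = 0.21.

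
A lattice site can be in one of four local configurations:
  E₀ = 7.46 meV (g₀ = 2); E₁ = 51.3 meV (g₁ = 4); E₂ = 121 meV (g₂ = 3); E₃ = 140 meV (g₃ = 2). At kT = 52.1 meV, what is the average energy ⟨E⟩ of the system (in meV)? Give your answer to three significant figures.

Eᵢ/kT = 0.14319, 0.98464, 2.3225, 2.6871.
Z = Σ gᵢe^(−Eᵢ/kT) = 2·e^(−0.14319) + 4·e^(−0.98464) + 3·e^(−2.3225) + 2·e^(−2.6871) = 1.7332 + 1.4943 + 0.29408 + 0.13616 = 3.6577.
⟨E⟩ = Σ Eᵢ gᵢe^(−Eᵢ/kT) / Z = (7.46·1.7332 + 51.3·1.4943 + 121·0.29408 + 140·0.13616) / 3.6577 = 39.4 meV.

39.4 meV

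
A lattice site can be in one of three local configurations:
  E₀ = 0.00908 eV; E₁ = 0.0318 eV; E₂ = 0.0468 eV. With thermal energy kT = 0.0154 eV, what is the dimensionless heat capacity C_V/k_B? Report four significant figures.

0.5982

Eᵢ/kT = 0.589610, 2.06494, 3.03896.
Z = Σ e^(−Eᵢ/kT) = e^(−0.589610) + e^(−2.06494) + e^(−3.03896) = 0.554544 + 0.126826 + 0.0478847 = 0.729255.
⟨E⟩ = 0.0155081 eV, ⟨E²⟩ = 0.000382377 eV².
C_V/k_B = (⟨E²⟩ − ⟨E⟩²)/(kT)² = (0.000382377 − 0.000240501)/0.000237160 = 0.5982.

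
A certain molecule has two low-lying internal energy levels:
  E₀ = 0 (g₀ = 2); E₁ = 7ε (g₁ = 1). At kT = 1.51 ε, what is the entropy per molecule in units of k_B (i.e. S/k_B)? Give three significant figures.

Eᵢ/kT = 0, 4.6358.
Z = Σ gᵢe^(−Eᵢ/kT) = 2·e^(−0) + 1·e^(−4.6358) = 2.0000 + 0.0096983 = 2.0097.
⟨E⟩ = Σ EᵢPᵢ = 0.033780 ε.
S/k_B = ln Z + ⟨E⟩/kT = ln(2.0097) + 0.033780/1.51 = 0.69799 + 0.022371 = 0.720.

0.720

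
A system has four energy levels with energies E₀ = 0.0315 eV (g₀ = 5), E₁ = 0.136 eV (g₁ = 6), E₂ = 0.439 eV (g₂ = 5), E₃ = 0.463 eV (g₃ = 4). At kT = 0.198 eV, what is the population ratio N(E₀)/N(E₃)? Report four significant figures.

11.05

n₀/n₃ = (g₀/g₃) exp[−(E₀−E₃)/kT] = (5/4) × exp(−(-0.4315 eV)/(0.198 eV)) = (5/4) × exp(2.17929) = 11.05.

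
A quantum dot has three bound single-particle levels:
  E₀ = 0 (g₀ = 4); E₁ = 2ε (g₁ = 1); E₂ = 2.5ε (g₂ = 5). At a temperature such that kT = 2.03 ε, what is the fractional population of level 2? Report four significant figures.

Eᵢ/kT = 0, 0.985222, 1.23153.
Z = Σ gᵢe^(−Eᵢ/kT) = 4·e^(−0) + 1·e^(−0.985222) + 5·e^(−1.23153) = 4.00000 + 0.373356 + 1.45923 = 5.83259.
P₂ = g₂ e^(−E₂/kT) / Z = 1.45923/5.83259 = 0.2502.

0.2502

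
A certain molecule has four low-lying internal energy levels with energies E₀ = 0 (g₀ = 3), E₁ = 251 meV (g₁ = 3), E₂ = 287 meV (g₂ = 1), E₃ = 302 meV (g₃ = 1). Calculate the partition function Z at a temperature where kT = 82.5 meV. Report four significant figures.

Eᵢ/kT = 0, 3.04242, 3.47879, 3.66061.
Z = Σ gᵢe^(−Eᵢ/kT) = 3·e^(−0) + 3·e^(−3.04242) + 1·e^(−3.47879) + 1·e^(−3.66061) = 3.00000 + 0.143158 + 0.0308447 + 0.0257168 = 3.19972.

Z = 3.200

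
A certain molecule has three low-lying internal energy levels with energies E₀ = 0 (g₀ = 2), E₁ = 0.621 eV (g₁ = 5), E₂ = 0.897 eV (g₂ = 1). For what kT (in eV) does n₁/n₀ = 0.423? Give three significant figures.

n₁/n₀ = (g₁/g₀) exp[−(E₁−E₀)/kT] = 0.423.
⇒ (E₁−E₀)/kT = ln((5/2)/0.423) = ln(5.9102) = 1.7767.
kT = 0.621 eV / 1.7767 = 0.350 eV.

0.350 eV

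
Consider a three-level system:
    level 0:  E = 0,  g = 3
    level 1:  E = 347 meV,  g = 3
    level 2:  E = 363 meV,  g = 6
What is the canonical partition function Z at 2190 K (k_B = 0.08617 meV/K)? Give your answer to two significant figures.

Z = 4.4

k_BT = 0.08617 × 2190 K = 188.7 meV.
Eᵢ/kT = 0, 1.839, 1.924.
Z = Σ gᵢe^(−Eᵢ/kT) = 3·e^(−0) + 3·e^(−1.839) + 6·e^(−1.924) = 3.000 + 0.4769 + 0.8761 = 4.353.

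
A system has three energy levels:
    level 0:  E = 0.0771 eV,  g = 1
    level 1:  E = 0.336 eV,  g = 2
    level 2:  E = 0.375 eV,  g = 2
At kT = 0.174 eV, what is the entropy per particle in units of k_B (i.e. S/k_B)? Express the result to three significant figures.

Eᵢ/kT = 0.44310, 1.9310, 2.1552.
Z = Σ gᵢe^(−Eᵢ/kT) = 1·e^(−0.44310) + 2·e^(−1.9310) + 2·e^(−2.1552) = 0.64204 + 0.29001 + 0.23176 = 1.1638.
⟨E⟩ = Σ EᵢPᵢ = 0.20094 eV.
S/k_B = ln Z + ⟨E⟩/kT = ln(1.1638) + 0.20094/0.174 = 0.15169 + 1.1548 = 1.31.

1.31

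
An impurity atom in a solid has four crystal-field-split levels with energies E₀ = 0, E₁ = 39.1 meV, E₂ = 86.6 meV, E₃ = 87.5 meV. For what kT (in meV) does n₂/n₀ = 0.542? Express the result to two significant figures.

140 meV

n₂/n₀ = exp[−(E₂−E₀)/kT] = 0.542.
⇒ (E₂−E₀)/kT = ln(1/0.542) = ln(1.845) = 0.6125.
kT = 86.6 meV / 0.6125 = 140 meV.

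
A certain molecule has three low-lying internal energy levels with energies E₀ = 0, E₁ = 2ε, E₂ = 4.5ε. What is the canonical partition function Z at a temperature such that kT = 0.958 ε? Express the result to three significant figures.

Eᵢ/kT = 0, 2.0877, 4.6973.
Z = Σ e^(−Eᵢ/kT) = e^(−0) + e^(−2.0877) + e^(−4.6973) = 1.0000 + 0.12397 + 0.0091199 = 1.1331.

Z = 1.13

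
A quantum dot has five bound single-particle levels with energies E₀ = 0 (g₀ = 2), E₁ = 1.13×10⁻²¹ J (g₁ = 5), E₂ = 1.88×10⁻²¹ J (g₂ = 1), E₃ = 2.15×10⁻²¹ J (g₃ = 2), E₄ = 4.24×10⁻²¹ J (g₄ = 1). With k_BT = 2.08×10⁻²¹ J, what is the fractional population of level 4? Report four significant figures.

Eᵢ/kT = 0, 0.543269, 0.903846, 1.03365, 2.03846.
Z = Σ gᵢe^(−Eᵢ/kT) = 2·e^(−0) + 5·e^(−0.543269) + 1·e^(−0.903846) + 2·e^(−1.03365) + 1·e^(−2.03846) = 2.00000 + 2.90423 + 0.405009 + 0.711413 + 0.130229 = 6.15088.
P₄ = g₄ e^(−E₄/kT) / Z = 0.130229/6.15088 = 0.02117.

0.02117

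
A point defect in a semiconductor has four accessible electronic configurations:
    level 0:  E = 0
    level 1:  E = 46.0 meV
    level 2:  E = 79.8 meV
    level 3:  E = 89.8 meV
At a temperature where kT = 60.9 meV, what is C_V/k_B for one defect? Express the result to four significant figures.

Eᵢ/kT = 0, 0.755337, 1.31034, 1.47455.
Z = Σ e^(−Eᵢ/kT) = e^(−0) + e^(−0.755337) + e^(−1.31034) + e^(−1.47455) = 1.00000 + 0.469852 + 0.269728 + 0.228882 = 1.96846.
⟨E⟩ = 32.3558 meV, ⟨E²⟩ = 2315.29 meV².
C_V/k_B = (⟨E²⟩ − ⟨E⟩²)/(kT)² = (2315.29 − 1046.90)/3708.81 = 0.3420.

0.3420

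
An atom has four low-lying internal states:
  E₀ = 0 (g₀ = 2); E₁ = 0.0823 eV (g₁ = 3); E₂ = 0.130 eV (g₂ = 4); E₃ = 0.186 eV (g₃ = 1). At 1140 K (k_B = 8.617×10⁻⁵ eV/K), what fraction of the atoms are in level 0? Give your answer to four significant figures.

0.4431

k_BT = 8.617×10⁻⁵ × 1140 K = 0.0982338 eV.
Eᵢ/kT = 0, 0.837797, 1.32337, 1.89344.
Z = Σ gᵢe^(−Eᵢ/kT) = 2·e^(−0) + 3·e^(−0.837797) + 4·e^(−1.32337) + 1·e^(−1.89344) = 2.00000 + 1.29799 + 1.06495 + 0.150553 = 4.51349.
P₀ = g₀ e^(−E₀/kT) / Z = 2.00000/4.51349 = 0.4431.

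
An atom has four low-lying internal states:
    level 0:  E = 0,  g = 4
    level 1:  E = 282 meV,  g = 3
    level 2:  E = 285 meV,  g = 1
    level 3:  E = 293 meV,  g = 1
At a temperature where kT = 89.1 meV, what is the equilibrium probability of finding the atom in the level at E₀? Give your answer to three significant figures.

0.951

Eᵢ/kT = 0, 3.1650, 3.1987, 3.2884.
Z = Σ gᵢe^(−Eᵢ/kT) = 4·e^(−0) + 3·e^(−3.1650) + 1·e^(−3.1987) + 1·e^(−3.2884) = 4.0000 + 0.12664 + 0.040815 + 0.037314 = 4.2048.
P₀ = g₀ e^(−E₀/kT) / Z = 4.0000/4.2048 = 0.951.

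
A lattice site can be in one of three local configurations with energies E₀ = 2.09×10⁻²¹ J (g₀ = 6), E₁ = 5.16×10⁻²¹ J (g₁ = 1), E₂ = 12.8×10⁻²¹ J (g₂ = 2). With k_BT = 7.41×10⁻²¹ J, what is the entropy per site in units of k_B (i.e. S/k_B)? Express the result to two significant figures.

Eᵢ/kT = 0.2821, 0.6964, 1.727.
Z = Σ gᵢe^(−Eᵢ/kT) = 6·e^(−0.2821) + 1·e^(−0.6964) + 2·e^(−1.727) = 4.525 + 0.4984 + 0.3556 = 5.379.
⟨E⟩ = Σ EᵢPᵢ = 3.082 ×10⁻²¹ J.
S/k_B = ln Z + ⟨E⟩/kT = ln(5.379) + 3.082/7.41 = 1.683 + 0.4159 = 2.1.

2.1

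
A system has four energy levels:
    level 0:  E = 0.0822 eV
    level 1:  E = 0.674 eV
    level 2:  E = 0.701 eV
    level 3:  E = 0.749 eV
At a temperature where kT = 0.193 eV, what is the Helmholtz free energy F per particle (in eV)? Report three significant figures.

Eᵢ/kT = 0.42591, 3.4922, 3.6321, 3.8808.
Z = Σ e^(−Eᵢ/kT) = e^(−0.42591) + e^(−3.4922) + e^(−3.6321) + e^(−3.8808) = 0.65318 + 0.030434 + 0.026461 + 0.020634 = 0.73071.
F = −kT ln Z = −0.193 × ln(0.73071) = −0.193 × -0.31374 = 0.0606 eV.

0.0606 eV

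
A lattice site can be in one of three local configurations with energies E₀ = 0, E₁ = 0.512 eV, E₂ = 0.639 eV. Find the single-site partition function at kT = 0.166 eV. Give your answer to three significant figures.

Z = 1.07

Eᵢ/kT = 0, 3.0843, 3.8494.
Z = Σ e^(−Eᵢ/kT) = e^(−0) + e^(−3.0843) + e^(−3.8494) = 1.0000 + 0.045762 + 0.021293 = 1.0671.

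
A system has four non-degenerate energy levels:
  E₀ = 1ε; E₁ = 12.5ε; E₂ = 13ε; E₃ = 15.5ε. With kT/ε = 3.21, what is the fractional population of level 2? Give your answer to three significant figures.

Eᵢ/kT = 0.31153, 3.8941, 4.0498, 4.8287.
Z = Σ e^(−Eᵢ/kT) = e^(−0.31153) + e^(−3.8941) + e^(−4.0498) + e^(−4.8287) = 0.73233 + 0.020362 + 0.017426 + 0.0079969 = 0.77811.
P₂ = e^(−E₂/kT) / Z = 0.017426/0.77811 = 0.0224.

0.0224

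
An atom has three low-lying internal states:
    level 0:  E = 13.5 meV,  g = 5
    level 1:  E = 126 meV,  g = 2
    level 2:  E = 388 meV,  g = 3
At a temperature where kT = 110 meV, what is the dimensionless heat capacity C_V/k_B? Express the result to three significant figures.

Eᵢ/kT = 0.12273, 1.1455, 3.5273.
Z = Σ gᵢe^(−Eᵢ/kT) = 5·e^(−0.12273) + 2·e^(−1.1455) + 3·e^(−3.5273) = 4.4225 + 0.63613 + 0.088152 = 5.1468.
⟨E⟩ = 33.819 meV, ⟨E²⟩ = 4697.3 meV².
C_V/k_B = (⟨E²⟩ − ⟨E⟩²)/(kT)² = (4697.3 − 1143.7)/12100 = 0.294.

0.294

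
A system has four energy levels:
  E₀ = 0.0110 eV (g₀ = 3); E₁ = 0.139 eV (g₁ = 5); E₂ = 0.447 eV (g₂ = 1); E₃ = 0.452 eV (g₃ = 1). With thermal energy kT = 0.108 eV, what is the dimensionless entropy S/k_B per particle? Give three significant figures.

1.95

Eᵢ/kT = 0.10185, 1.2870, 4.1389, 4.1852.
Z = Σ gᵢe^(−Eᵢ/kT) = 3·e^(−0.10185) + 5·e^(−1.2870) + 1·e^(−4.1389) + 1·e^(−4.1852) = 2.7095 + 1.3805 + 0.015940 + 0.015219 = 4.1212.
⟨E⟩ = Σ EᵢPᵢ = 0.057192 eV.
S/k_B = ln Z + ⟨E⟩/kT = ln(4.1212) + 0.057192/0.108 = 1.4161 + 0.52956 = 1.95.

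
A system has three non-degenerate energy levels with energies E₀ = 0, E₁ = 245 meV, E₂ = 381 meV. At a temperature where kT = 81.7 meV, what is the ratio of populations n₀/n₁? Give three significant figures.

n₀/n₁ = exp[−(E₀−E₁)/kT] = exp(−(-245 meV)/(81.7 meV)) = exp(2.9988) = 20.1.

20.1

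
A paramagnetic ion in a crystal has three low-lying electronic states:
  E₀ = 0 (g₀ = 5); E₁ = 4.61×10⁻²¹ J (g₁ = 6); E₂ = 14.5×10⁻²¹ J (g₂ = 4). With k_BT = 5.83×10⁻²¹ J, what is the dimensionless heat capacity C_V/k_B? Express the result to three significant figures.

0.330

Eᵢ/kT = 0, 0.79074, 2.4871.
Z = Σ gᵢe^(−Eᵢ/kT) = 5·e^(−0) + 6·e^(−0.79074) + 4·e^(−2.4871) = 5.0000 + 2.7211 + 0.33260 = 8.0537.
⟨E⟩ = 2.1564, ⟨E²⟩ = 15.863.
C_V/k_B = (⟨E²⟩ − ⟨E⟩²)/(kT)² = (15.863 − 4.6501)/33.989 = 0.330.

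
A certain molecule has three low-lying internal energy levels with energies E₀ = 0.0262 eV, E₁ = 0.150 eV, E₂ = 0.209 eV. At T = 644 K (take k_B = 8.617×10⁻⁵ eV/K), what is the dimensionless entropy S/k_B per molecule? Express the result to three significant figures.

0.451

k_BT = 8.617×10⁻⁵ × 644 K = 0.055493 eV.
Eᵢ/kT = 0.47213, 2.7030, 3.7662.
Z = Σ e^(−Eᵢ/kT) = e^(−0.47213) + e^(−2.7030) + e^(−3.7662) = 0.62367 + 0.067004 + 0.023140 = 0.71381.
⟨E⟩ = Σ EᵢPᵢ = 0.043747 eV.
S/k_B = ln Z + ⟨E⟩/kT = ln(0.71381) + 0.043747/0.055493 = -0.33714 + 0.78833 = 0.451.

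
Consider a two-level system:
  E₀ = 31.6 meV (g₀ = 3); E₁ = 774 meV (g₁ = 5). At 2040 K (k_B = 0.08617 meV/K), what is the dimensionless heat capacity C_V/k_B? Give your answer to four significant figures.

0.4150

k_BT = 0.08617 × 2040 K = 175.787 meV.
Eᵢ/kT = 0.179763, 4.40306.
Z = Σ gᵢe^(−Eᵢ/kT) = 3·e^(−0.179763) + 5·e^(−4.40306) = 2.50640 + 0.0611991 = 2.56760.
⟨E⟩ = 49.2952 meV, ⟨E²⟩ = 15253.8 meV².
C_V/k_B = (⟨E²⟩ − ⟨E⟩²)/(kT)² = (15253.8 − 2430.02)/30901.1 = 0.4150.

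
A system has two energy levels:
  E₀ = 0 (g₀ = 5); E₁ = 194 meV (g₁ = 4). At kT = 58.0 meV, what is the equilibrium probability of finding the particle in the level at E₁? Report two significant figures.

Eᵢ/kT = 0, 3.345.
Z = Σ gᵢe^(−Eᵢ/kT) = 5·e^(−0) + 4·e^(−3.345) = 5.000 + 0.1410 = 5.141.
P₁ = g₁ e^(−E₁/kT) / Z = 0.1410/5.141 = 0.027.

0.027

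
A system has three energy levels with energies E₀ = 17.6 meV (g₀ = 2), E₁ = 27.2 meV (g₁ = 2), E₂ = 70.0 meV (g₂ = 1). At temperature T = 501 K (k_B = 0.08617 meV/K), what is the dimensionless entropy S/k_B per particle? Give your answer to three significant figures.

1.54

k_BT = 0.08617 × 501 K = 43.171 meV.
Eᵢ/kT = 0.40768, 0.63005, 1.6215.
Z = Σ gᵢe^(−Eᵢ/kT) = 2·e^(−0.40768) + 2·e^(−0.63005) + 1·e^(−1.6215) = 1.3304 + 1.0651 + 0.19760 = 2.5931.
⟨E⟩ = Σ EᵢPᵢ = 25.536 meV.
S/k_B = ln Z + ⟨E⟩/kT = ln(2.5931) + 25.536/43.171 = 0.95285 + 0.59151 = 1.54.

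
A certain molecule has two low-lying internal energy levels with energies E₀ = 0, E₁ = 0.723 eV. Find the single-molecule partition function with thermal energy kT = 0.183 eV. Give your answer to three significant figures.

Eᵢ/kT = 0, 3.9508.
Z = Σ e^(−Eᵢ/kT) = e^(−0) + e^(−3.9508) = 1.0000 + 0.019239 = 1.0192.

Z = 1.02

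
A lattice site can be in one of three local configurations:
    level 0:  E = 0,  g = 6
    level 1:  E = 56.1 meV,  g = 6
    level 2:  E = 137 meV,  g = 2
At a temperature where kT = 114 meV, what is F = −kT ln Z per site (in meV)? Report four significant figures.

-265.5 meV

Eᵢ/kT = 0, 0.492105, 1.20175.
Z = Σ gᵢe^(−Eᵢ/kT) = 6·e^(−0) + 6·e^(−0.492105) + 2·e^(−1.20175) = 6.00000 + 3.66803 + 0.601335 = 10.2694.
F = −kT ln Z = −114 × ln(10.2694) = −114 × 2.32917 = -265.5 meV.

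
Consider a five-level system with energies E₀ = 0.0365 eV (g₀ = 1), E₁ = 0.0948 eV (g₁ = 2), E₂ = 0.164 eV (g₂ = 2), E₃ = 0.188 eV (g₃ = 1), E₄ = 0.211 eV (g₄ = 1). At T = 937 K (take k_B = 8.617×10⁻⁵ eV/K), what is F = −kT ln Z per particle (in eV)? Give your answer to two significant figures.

k_BT = 8.617×10⁻⁵ × 937 K = 0.08074 eV.
Eᵢ/kT = 0.4521, 1.174, 2.031, 2.328, 2.613.
Z = Σ gᵢe^(−Eᵢ/kT) = 1·e^(−0.4521) + 2·e^(−1.174) + 2·e^(−2.031) + 1·e^(−2.328) + 1·e^(−2.613) = 0.6363 + 0.6183 + 0.2624 + 0.09749 + 0.07331 = 1.688.
F = −kT ln Z = −0.08074 × ln(1.688) = −0.08074 × 0.5235 = -0.042 eV.

-0.042 eV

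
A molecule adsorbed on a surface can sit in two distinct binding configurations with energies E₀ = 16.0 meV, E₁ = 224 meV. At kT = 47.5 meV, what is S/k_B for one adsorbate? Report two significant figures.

Eᵢ/kT = 0.3368, 4.716.
Z = Σ e^(−Eᵢ/kT) = e^(−0.3368) + e^(−4.716) = 0.7141 + 0.008951 = 0.7231.
⟨E⟩ = Σ EᵢPᵢ = 18.57 meV.
S/k_B = ln Z + ⟨E⟩/kT = ln(0.7231) + 18.57/47.5 = -0.3242 + 0.3909 = 0.067.

0.067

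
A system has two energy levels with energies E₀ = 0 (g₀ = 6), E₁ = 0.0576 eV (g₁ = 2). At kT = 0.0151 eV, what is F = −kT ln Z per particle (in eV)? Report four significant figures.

Eᵢ/kT = 0, 3.81457.
Z = Σ gᵢe^(−Eᵢ/kT) = 6·e^(−0) + 2·e^(−3.81457) = 6.00000 + 0.0440944 = 6.04409.
F = −kT ln Z = −0.0151 × ln(6.04409) = −0.0151 × 1.79908 = -0.02717 eV.

-0.02717 eV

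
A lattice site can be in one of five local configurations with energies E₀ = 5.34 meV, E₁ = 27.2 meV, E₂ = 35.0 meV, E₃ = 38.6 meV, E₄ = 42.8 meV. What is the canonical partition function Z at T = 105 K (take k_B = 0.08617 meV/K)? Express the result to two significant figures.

k_BT = 0.08617 × 105 K = 9.048 meV.
Eᵢ/kT = 0.5902, 3.006, 3.868, 4.266, 4.730.
Z = Σ e^(−Eᵢ/kT) = e^(−0.5902) + e^(−3.006) + e^(−3.868) + e^(−4.266) + e^(−4.730) = 0.5542 + 0.04949 + 0.02090 + 0.01404 + 0.008826 = 0.6475.

Z = 0.65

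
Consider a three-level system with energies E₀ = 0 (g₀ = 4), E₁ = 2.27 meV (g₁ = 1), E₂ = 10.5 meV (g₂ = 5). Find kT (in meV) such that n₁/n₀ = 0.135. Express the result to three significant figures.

3.68 meV

n₁/n₀ = (g₁/g₀) exp[−(E₁−E₀)/kT] = 0.135.
⇒ (E₁−E₀)/kT = ln((1/4)/0.135) = ln(1.8519) = 0.61621.
kT = 2.27 meV / 0.61621 = 3.68 meV.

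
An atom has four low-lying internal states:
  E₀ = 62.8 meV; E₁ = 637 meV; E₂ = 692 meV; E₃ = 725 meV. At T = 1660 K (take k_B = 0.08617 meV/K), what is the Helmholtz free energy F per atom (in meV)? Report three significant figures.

57.2 meV

k_BT = 0.08617 × 1660 K = 143.04 meV.
Eᵢ/kT = 0.43904, 4.4533, 4.8378, 5.0685.
Z = Σ e^(−Eᵢ/kT) = e^(−0.43904) + e^(−4.4533) + e^(−4.8378) + e^(−5.0685) = 0.64465 + 0.011640 + 0.0079245 + 0.0062919 = 0.67051.
F = −kT ln Z = −143.04 × ln(0.67051) = −143.04 × -0.39972 = 57.2 meV.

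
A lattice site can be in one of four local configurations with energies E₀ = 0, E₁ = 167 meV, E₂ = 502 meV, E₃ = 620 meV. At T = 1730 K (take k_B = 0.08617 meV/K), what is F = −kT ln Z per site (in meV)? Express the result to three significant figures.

-47.6 meV

k_BT = 0.08617 × 1730 K = 149.07 meV.
Eᵢ/kT = 0, 1.1203, 3.3675, 4.1591.
Z = Σ e^(−Eᵢ/kT) = e^(−0) + e^(−1.1203) + e^(−3.3675) + e^(−4.1591) = 1.0000 + 0.32618 + 0.034476 + 0.015622 = 1.3763.
F = −kT ln Z = −149.07 × ln(1.3763) = −149.07 × 0.31940 = -47.6 meV.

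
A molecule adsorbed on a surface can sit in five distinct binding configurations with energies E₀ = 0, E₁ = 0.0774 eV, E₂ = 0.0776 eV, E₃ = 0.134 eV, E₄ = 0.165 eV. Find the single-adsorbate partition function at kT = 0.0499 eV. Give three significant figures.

Eᵢ/kT = 0, 1.5511, 1.5551, 2.6854, 3.3066.
Z = Σ e^(−Eᵢ/kT) = e^(−0) + e^(−1.5511) + e^(−1.5551) + e^(−2.6854) + e^(−3.3066) = 1.0000 + 0.21201 + 0.21117 + 0.068194 + 0.036641 = 1.5280.

Z = 1.53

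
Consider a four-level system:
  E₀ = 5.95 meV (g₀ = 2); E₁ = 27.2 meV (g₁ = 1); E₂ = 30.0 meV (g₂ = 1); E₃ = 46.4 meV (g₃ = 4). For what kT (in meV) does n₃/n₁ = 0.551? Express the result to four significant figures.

n₃/n₁ = (g₃/g₁) exp[−(E₃−E₁)/kT] = 0.551.
⇒ (E₃−E₁)/kT = ln((4/1)/0.551) = ln(7.25953) = 1.98232.
kT = 19.2 meV / 1.98232 = 9.686 meV.

9.686 meV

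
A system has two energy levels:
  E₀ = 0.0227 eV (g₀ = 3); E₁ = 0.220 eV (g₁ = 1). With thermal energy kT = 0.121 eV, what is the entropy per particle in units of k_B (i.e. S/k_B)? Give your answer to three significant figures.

1.26

Eᵢ/kT = 0.18760, 1.8182.
Z = Σ gᵢe^(−Eᵢ/kT) = 3·e^(−0.18760) + 1·e^(−1.8182) = 2.4868 + 0.16232 = 2.6491.
⟨E⟩ = Σ EᵢPᵢ = 0.034789 eV.
S/k_B = ln Z + ⟨E⟩/kT = ln(2.6491) + 0.034789/0.121 = 0.97422 + 0.28751 = 1.26.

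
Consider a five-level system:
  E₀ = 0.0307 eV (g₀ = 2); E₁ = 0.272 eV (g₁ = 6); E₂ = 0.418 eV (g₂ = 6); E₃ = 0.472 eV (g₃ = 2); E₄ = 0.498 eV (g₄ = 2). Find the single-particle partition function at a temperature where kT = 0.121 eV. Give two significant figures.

Eᵢ/kT = 0.2537, 2.248, 3.455, 3.901, 4.116.
Z = Σ gᵢe^(−Eᵢ/kT) = 2·e^(−0.2537) + 6·e^(−2.248) + 6·e^(−3.455) + 2·e^(−3.901) + 2·e^(−4.116) = 1.552 + 0.6337 + 0.1895 + 0.04044 + 0.03262 = 2.448.

Z = 2.4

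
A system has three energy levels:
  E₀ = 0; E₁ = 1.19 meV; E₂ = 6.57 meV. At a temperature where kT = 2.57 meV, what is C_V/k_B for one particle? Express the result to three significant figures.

0.294

Eᵢ/kT = 0, 0.46304, 2.5564.
Z = Σ e^(−Eᵢ/kT) = e^(−0) + e^(−0.46304) + e^(−2.5564) = 1.0000 + 0.62937 + 0.077584 = 1.7070.
⟨E⟩ = 0.73736 meV, ⟨E²⟩ = 2.4840 meV².
C_V/k_B = (⟨E²⟩ − ⟨E⟩²)/(kT)² = (2.4840 − 0.54370)/6.6049 = 0.294.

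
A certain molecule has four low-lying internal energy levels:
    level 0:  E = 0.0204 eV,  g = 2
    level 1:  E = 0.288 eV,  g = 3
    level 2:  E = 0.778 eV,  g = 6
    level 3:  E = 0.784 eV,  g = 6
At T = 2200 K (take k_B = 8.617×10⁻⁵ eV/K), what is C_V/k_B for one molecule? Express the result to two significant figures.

k_BT = 8.617×10⁻⁵ × 2200 K = 0.1896 eV.
Eᵢ/kT = 0.1076, 1.519, 4.103, 4.135.
Z = Σ gᵢe^(−Eᵢ/kT) = 2·e^(−0.1076) + 3·e^(−1.519) + 6·e^(−4.103) + 6·e^(−4.135) = 1.796 + 0.6568 + 0.09914 + 0.09602 = 2.648.
⟨E⟩ = 0.1428 eV, ⟨E²⟩ = 0.06581 eV².
C_V/k_B = (⟨E²⟩ − ⟨E⟩²)/(kT)² = (0.06581 − 0.02039)/0.03595 = 1.3.

1.3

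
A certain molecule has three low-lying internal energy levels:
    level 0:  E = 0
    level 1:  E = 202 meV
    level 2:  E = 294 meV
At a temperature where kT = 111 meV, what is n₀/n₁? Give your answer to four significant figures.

n₀/n₁ = exp[−(E₀−E₁)/kT] = exp(−(-202 meV)/(111 meV)) = exp(1.81982) = 6.171.

6.171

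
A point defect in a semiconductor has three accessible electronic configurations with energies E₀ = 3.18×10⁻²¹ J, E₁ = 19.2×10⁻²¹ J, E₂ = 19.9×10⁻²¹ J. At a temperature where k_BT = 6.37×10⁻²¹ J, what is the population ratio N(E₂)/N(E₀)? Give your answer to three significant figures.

n₂/n₀ = exp[−(E₂−E₀)/kT] = exp(−(16.72 ×10⁻²¹ J)/(6.37 ×10⁻²¹ J)) = exp(-2.6248) = 0.0725.

0.0725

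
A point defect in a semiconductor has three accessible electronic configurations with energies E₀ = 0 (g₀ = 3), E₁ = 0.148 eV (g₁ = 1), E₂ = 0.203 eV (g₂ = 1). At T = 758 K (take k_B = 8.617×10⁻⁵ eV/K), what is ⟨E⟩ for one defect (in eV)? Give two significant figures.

k_BT = 8.617×10⁻⁵ × 758 K = 0.06532 eV.
Eᵢ/kT = 0, 2.266, 3.108.
Z = Σ gᵢe^(−Eᵢ/kT) = 3·e^(−0) + 1·e^(−2.266) + 1·e^(−3.108) = 3.000 + 0.1037 + 0.04469 = 3.148.
⟨E⟩ = Σ Eᵢ gᵢe^(−Eᵢ/kT) / Z = (0·3.000 + 0.148·0.1037 + 0.203·0.04469) / 3.148 = 0.0078 eV.

0.0078 eV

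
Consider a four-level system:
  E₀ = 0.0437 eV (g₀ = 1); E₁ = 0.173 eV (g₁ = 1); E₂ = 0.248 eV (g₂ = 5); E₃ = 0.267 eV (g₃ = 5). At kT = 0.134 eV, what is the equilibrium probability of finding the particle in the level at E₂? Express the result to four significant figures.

Eᵢ/kT = 0.326119, 1.29104, 1.85075, 1.99254.
Z = Σ gᵢe^(−Eᵢ/kT) = 1·e^(−0.326119) + 1·e^(−1.29104) + 5·e^(−1.85075) + 5·e^(−1.99254) = 0.721719 + 0.274985 + 0.785596 + 0.681743 = 2.46404.
P₂ = g₂ e^(−E₂/kT) / Z = 0.785596/2.46404 = 0.3188.

0.3188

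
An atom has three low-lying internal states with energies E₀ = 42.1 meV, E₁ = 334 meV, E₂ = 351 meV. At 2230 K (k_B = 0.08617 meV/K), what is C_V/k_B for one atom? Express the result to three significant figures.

k_BT = 0.08617 × 2230 K = 192.16 meV.
Eᵢ/kT = 0.21909, 1.7381, 1.8266.
Z = Σ e^(−Eᵢ/kT) = e^(−0.21909) + e^(−1.7381) + e^(−1.8266) = 0.80325 + 0.17585 + 0.16096 = 1.1401.
⟨E⟩ = 130.73 meV, ⟨E²⟩ = 35849 meV².
C_V/k_B = (⟨E²⟩ − ⟨E⟩²)/(kT)² = (35849 − 17090)/36925 = 0.508.

0.508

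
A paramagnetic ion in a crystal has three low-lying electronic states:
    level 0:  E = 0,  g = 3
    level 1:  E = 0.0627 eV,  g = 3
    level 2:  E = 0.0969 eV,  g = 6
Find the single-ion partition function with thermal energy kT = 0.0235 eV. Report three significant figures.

Z = 3.31

Eᵢ/kT = 0, 2.6681, 4.1234.
Z = Σ gᵢe^(−Eᵢ/kT) = 3·e^(−0) + 3·e^(−2.6681) + 6·e^(−4.1234) = 3.0000 + 0.20815 + 0.097136 = 3.3053.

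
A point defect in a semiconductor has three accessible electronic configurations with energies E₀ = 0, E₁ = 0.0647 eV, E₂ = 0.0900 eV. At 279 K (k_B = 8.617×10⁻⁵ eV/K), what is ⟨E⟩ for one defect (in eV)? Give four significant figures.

0.005971 eV

k_BT = 8.617×10⁻⁵ × 279 K = 0.0240414 eV.
Eᵢ/kT = 0, 2.69119, 3.74354.
Z = Σ e^(−Eᵢ/kT) = e^(−0) + e^(−2.69119) + e^(−3.74354) = 1.00000 + 0.0678002 + 0.0236702 = 1.09147.
⟨E⟩ = Σ Eᵢ e^(−Eᵢ/kT) / Z = (0·1.00000 + 0.0647·0.0678002 + 0.0900·0.0236702) / 1.09147 = 0.005971 eV.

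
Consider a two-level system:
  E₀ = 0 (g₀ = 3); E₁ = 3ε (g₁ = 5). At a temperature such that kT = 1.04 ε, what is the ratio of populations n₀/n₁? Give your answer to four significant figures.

n₀/n₁ = (g₀/g₁) exp[−(E₀−E₁)/kT] = (3/5) × exp(−(-3ε)/(1.04ε)) = (3/5) × exp(2.88462) = 10.74.

10.74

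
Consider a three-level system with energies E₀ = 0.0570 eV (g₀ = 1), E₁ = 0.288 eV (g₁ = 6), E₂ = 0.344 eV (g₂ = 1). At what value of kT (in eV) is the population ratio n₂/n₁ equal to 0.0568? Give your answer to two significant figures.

n₂/n₁ = (g₂/g₁) exp[−(E₂−E₁)/kT] = 0.0568.
⇒ (E₂−E₁)/kT = ln((1/6)/0.0568) = ln(2.934) = 1.076.
kT = 0.056 eV / 1.076 = 0.052 eV.

0.052 eV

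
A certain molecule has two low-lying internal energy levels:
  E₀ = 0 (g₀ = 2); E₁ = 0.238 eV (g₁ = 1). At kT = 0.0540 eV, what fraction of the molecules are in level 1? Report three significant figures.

Eᵢ/kT = 0, 4.4074.
Z = Σ gᵢe^(−Eᵢ/kT) = 2·e^(−0) + 1·e^(−4.4074) = 2.0000 + 0.012187 = 2.0122.
P₁ = g₁ e^(−E₁/kT) / Z = 0.012187/2.0122 = 0.00606.

0.00606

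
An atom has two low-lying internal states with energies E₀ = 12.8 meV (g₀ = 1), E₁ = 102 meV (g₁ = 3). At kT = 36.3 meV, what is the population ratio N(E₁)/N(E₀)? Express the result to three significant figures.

n₁/n₀ = (g₁/g₀) exp[−(E₁−E₀)/kT] = (3/1) × exp(−(89.2 meV)/(36.3 meV)) = (3/1) × exp(-2.4573) = 0.257.

0.257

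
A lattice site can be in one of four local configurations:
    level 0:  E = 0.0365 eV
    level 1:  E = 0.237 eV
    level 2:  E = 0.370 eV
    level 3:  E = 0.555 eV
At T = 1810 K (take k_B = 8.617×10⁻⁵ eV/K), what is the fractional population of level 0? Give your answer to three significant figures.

0.699

k_BT = 8.617×10⁻⁵ × 1810 K = 0.15597 eV.
Eᵢ/kT = 0.23402, 1.5195, 2.3723, 3.5584.
Z = Σ e^(−Eᵢ/kT) = e^(−0.23402) + e^(−1.5195) + e^(−2.3723) + e^(−3.5584) = 0.79135 + 0.21882 + 0.093266 + 0.028484 = 1.1319.
P₀ = e^(−E₀/kT) / Z = 0.79135/1.1319 = 0.699.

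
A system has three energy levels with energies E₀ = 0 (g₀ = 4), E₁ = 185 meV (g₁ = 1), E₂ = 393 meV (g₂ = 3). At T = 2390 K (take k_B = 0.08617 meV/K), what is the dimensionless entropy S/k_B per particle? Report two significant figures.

k_BT = 0.08617 × 2390 K = 205.9 meV.
Eᵢ/kT = 0, 0.8985, 1.909.
Z = Σ gᵢe^(−Eᵢ/kT) = 4·e^(−0) + 1·e^(−0.8985) + 3·e^(−1.909) = 4.000 + 0.4072 + 0.4447 = 4.852.
⟨E⟩ = Σ EᵢPᵢ = 51.55 meV.
S/k_B = ln Z + ⟨E⟩/kT = ln(4.852) + 51.55/205.9 = 1.579 + 0.2504 = 1.8.

1.8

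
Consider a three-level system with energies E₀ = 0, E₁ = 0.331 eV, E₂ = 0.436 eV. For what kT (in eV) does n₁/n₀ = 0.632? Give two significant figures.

n₁/n₀ = exp[−(E₁−E₀)/kT] = 0.632.
⇒ (E₁−E₀)/kT = ln(1/0.632) = ln(1.582) = 0.4587.
kT = 0.331 eV / 0.4587 = 0.72 eV.

0.72 eV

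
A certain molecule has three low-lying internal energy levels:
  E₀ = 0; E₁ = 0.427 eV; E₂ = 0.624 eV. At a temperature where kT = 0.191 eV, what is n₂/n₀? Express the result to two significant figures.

n₂/n₀ = exp[−(E₂−E₀)/kT] = exp(−(0.624 eV)/(0.191 eV)) = exp(-3.267) = 0.038.

0.038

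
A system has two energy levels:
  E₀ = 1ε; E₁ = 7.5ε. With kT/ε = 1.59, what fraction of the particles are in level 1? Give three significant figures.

0.0165

Eᵢ/kT = 0.62893, 4.7170.
Z = Σ e^(−Eᵢ/kT) = e^(−0.62893) + e^(−4.7170) = 0.53316 + 0.0089420 = 0.54210.
P₁ = e^(−E₁/kT) / Z = 0.0089420/0.54210 = 0.0165.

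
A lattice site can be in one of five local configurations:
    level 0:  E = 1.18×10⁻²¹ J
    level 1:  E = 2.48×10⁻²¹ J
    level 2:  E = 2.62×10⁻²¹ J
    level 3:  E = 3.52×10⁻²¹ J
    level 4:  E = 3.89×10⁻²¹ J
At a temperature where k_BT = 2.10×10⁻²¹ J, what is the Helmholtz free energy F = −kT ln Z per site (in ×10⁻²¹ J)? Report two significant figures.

Eᵢ/kT = 0.5619, 1.181, 1.248, 1.676, 1.852.
Z = Σ e^(−Eᵢ/kT) = e^(−0.5619) + e^(−1.181) + e^(−1.248) + e^(−1.676) + e^(−1.852) = 0.5701 + 0.3070 + 0.2871 + 0.1871 + 0.1569 = 1.508.
F = −kT ln Z = −2.10 × ln(1.508) = −2.10 × 0.4108 = -0.86 ×10⁻²¹ J.

-0.86 ×10⁻²¹ J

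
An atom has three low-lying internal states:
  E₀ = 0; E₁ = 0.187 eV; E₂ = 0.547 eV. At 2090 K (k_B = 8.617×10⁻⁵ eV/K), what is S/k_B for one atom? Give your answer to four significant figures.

0.7040

k_BT = 8.617×10⁻⁵ × 2090 K = 0.180095 eV.
Eᵢ/kT = 0, 1.03834, 3.03729.
Z = Σ e^(−Eᵢ/kT) = e^(−0) + e^(−1.03834) + e^(−3.03729) = 1.00000 + 0.354042 + 0.0479647 = 1.40201.
⟨E⟩ = Σ EᵢPᵢ = 0.0659357 eV.
S/k_B = ln Z + ⟨E⟩/kT = ln(1.40201) + 0.0659357/0.180095 = 0.337907 + 0.366116 = 0.7040.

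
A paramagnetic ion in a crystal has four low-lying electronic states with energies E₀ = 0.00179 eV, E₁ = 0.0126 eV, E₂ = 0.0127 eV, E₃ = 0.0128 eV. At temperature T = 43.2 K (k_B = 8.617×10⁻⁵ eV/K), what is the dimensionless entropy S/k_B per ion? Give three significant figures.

0.553

k_BT = 8.617×10⁻⁵ × 43.2 K = 0.0037225 eV.
Eᵢ/kT = 0.48086, 3.3848, 3.4117, 3.4385.
Z = Σ e^(−Eᵢ/kT) = e^(−0.48086) + e^(−3.3848) + e^(−3.4117) + e^(−3.4385) = 0.61825 + 0.033884 + 0.032985 + 0.032113 = 0.71723.
⟨E⟩ = Σ EᵢPᵢ = 0.0032954 eV.
S/k_B = ln Z + ⟨E⟩/kT = ln(0.71723) + 0.0032954/0.0037225 = -0.33236 + 0.88527 = 0.553.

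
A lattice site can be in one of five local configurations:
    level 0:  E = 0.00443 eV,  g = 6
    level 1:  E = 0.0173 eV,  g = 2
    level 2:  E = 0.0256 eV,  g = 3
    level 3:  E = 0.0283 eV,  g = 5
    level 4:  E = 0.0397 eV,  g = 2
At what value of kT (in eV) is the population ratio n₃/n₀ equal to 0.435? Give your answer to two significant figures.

n₃/n₀ = (g₃/g₀) exp[−(E₃−E₀)/kT] = 0.435.
⇒ (E₃−E₀)/kT = ln((5/6)/0.435) = ln(1.916) = 0.6502.
kT = 0.02387 eV / 0.6502 = 0.037 eV.

0.037 eV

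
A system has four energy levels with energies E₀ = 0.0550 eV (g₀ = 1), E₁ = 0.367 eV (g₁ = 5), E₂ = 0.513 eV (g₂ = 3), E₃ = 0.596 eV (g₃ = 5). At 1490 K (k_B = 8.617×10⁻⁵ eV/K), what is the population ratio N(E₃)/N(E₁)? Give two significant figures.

k_BT = 8.617×10⁻⁵ × 1490 K = 0.1284 eV.
n₃/n₁ = (g₃/g₁) exp[−(E₃−E₁)/kT] = (5/5) × exp(−(0.229 eV)/(0.1284 eV)) = (5/5) × exp(-1.783) = 0.17.

0.17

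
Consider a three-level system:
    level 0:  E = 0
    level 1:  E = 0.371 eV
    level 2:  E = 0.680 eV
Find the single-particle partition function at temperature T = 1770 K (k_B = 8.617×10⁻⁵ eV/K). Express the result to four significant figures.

Z = 1.099

k_BT = 8.617×10⁻⁵ × 1770 K = 0.152521 eV.
Eᵢ/kT = 0, 2.43245, 4.45840.
Z = Σ e^(−Eᵢ/kT) = e^(−0) + e^(−2.43245) + e^(−4.45840) = 1.00000 + 0.0878214 + 0.0115809 = 1.09940.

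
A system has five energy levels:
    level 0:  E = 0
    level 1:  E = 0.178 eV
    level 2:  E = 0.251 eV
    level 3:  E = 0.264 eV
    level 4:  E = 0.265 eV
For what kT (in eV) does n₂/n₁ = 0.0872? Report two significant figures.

0.030 eV

n₂/n₁ = exp[−(E₂−E₁)/kT] = 0.0872.
⇒ (E₂−E₁)/kT = ln(1/0.0872) = ln(11.47) = 2.440.
kT = 0.073 eV / 2.440 = 0.030 eV.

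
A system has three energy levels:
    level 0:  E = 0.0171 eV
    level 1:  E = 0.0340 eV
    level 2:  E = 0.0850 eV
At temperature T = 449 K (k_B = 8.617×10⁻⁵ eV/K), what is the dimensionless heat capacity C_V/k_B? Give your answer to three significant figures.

k_BT = 8.617×10⁻⁵ × 449 K = 0.038690 eV.
Eᵢ/kT = 0.44197, 0.87878, 2.1970.
Z = Σ e^(−Eᵢ/kT) = e^(−0.44197) + e^(−0.87878) + e^(−2.1970) = 0.64277 + 0.41529 + 0.11114 = 1.1692.
⟨E⟩ = 0.029557 eV, ⟨E²⟩ = 0.0012581 eV².
C_V/k_B = (⟨E²⟩ − ⟨E⟩²)/(kT)² = (0.0012581 − 0.00087362)/0.0014969 = 0.257.

0.257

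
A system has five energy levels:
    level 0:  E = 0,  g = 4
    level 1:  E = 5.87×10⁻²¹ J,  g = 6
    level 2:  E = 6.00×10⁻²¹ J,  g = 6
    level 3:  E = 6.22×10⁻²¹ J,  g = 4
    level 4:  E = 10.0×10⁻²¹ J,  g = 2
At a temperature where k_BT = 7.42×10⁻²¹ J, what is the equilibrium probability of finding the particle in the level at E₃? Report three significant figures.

Eᵢ/kT = 0, 0.79111, 0.80863, 0.83827, 1.3477.
Z = Σ gᵢe^(−Eᵢ/kT) = 4·e^(−0) + 6·e^(−0.79111) + 6·e^(−0.80863) + 4·e^(−0.83827) + 2·e^(−1.3477) = 4.0000 + 2.7200 + 2.6728 + 1.7298 + 0.51967 = 11.642.
P₃ = g₃ e^(−E₃/kT) / Z = 1.7298/11.642 = 0.149.

0.149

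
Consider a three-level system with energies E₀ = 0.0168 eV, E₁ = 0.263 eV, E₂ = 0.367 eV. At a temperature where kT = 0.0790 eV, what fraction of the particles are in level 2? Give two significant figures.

0.011

Eᵢ/kT = 0.2127, 3.329, 4.646.
Z = Σ e^(−Eᵢ/kT) = e^(−0.2127) + e^(−3.329) + e^(−4.646) = 0.8084 + 0.03583 + 0.009600 = 0.8538.
P₂ = e^(−E₂/kT) / Z = 0.009600/0.8538 = 0.011.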